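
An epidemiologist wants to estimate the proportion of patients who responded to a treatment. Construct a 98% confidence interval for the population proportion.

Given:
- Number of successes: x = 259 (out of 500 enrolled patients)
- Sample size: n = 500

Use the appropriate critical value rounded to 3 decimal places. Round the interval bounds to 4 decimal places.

Sample proportion: p̂ = 259/500 = 0.518000

Check conditions for normal approximation:
  np̂ = 259 ≥ 10 ✓
  n(1-p̂) = 241 ≥ 10 ✓

The sample is large enough, so use a z-interval (normal approximation) for the proportion.

For 98% confidence, z* = 2.326 (from standard normal table)

Standard error: SE = √(p̂(1-p̂)/n) = √(0.518000×0.482000/500) = 0.02234619

Margin of error: E = z* × SE = 2.326 × 0.02234619 = 0.051977

Z-interval: p̂ ± E = 0.518000 ± 0.051977 = (0.466023, 0.569977)

Rounded to 4 decimal places:

(0.4660, 0.5700)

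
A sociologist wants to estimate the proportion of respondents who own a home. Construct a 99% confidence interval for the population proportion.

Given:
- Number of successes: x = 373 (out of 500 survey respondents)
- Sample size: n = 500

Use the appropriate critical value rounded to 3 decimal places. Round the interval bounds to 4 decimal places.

Sample proportion: p̂ = 373/500 = 0.746000

Check conditions for normal approximation:
  np̂ = 373 ≥ 10 ✓
  n(1-p̂) = 127 ≥ 10 ✓

The sample is large enough, so use a z-interval (normal approximation) for the proportion.

For 99% confidence, z* = 2.576 (from standard normal table)

Standard error: SE = √(p̂(1-p̂)/n) = √(0.746000×0.254000/500) = 0.01946710

Margin of error: E = z* × SE = 2.576 × 0.01946710 = 0.050147

Z-interval: p̂ ± E = 0.746000 ± 0.050147 = (0.695853, 0.796147)

Rounded to 4 decimal places:

(0.6959, 0.7961)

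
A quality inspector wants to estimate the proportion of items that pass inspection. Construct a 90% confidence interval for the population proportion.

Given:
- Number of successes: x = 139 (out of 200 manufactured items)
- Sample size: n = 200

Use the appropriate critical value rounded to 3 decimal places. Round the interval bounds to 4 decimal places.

Sample proportion: p̂ = 139/200 = 0.695000

Check conditions for normal approximation:
  np̂ = 139 ≥ 10 ✓
  n(1-p̂) = 61 ≥ 10 ✓

The sample is large enough, so use a z-interval (normal approximation) for the proportion.

For 90% confidence, z* = 1.645 (from standard normal table)

Standard error: SE = √(p̂(1-p̂)/n) = √(0.695000×0.305000/200) = 0.03255572

Margin of error: E = z* × SE = 1.645 × 0.03255572 = 0.053554

Z-interval: p̂ ± E = 0.695000 ± 0.053554 = (0.641446, 0.748554)

Rounded to 4 decimal places:

(0.6414, 0.7486)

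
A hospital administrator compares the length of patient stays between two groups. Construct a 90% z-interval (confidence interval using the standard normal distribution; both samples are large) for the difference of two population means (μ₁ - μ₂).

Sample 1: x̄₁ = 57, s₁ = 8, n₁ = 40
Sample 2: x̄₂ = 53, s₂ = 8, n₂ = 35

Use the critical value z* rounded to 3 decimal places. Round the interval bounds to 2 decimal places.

Both samples are large (n₁ = 40 ≥ 30, n₂ = 35 ≥ 30), so a z-interval for the difference of means applies.

Point estimate: x̄₁ - x̄₂ = 57 - 53 = 4

Standard error: SE = √(s₁²/n₁ + s₂²/n₂)
= √(8²/40 + 8²/35)
= √(1.600000 + 1.828571)
= 1.851640

For 90% confidence, z* = 1.645 (from standard normal table)
Margin of error: E = z* × SE = 1.645 × 1.851640 = 3.0459

Z-interval: (x̄₁ - x̄₂) ± E = 4 ± 3.0459 = (0.9541, 7.0459)

Rounded to 2 decimal places:

(0.95, 7.05)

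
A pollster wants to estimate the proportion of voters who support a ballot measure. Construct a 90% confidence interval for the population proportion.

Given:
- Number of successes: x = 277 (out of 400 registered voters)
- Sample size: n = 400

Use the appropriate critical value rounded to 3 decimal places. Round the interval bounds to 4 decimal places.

Sample proportion: p̂ = 277/400 = 0.692500

Check conditions for normal approximation:
  np̂ = 277 ≥ 10 ✓
  n(1-p̂) = 123 ≥ 10 ✓

The sample is large enough, so use a z-interval (normal approximation) for the proportion.

For 90% confidence, z* = 1.645 (from standard normal table)

Standard error: SE = √(p̂(1-p̂)/n) = √(0.692500×0.307500/400) = 0.02307291

Margin of error: E = z* × SE = 1.645 × 0.02307291 = 0.037955

Z-interval: p̂ ± E = 0.692500 ± 0.037955 = (0.654545, 0.730455)

Rounded to 4 decimal places:

(0.6545, 0.7305)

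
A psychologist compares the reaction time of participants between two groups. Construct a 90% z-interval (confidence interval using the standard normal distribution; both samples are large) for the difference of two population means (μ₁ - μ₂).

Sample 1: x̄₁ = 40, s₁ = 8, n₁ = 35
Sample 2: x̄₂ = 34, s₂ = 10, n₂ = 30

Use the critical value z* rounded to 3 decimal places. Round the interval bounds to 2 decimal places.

Both samples are large (n₁ = 35 ≥ 30, n₂ = 30 ≥ 30), so a z-interval for the difference of means applies.

Point estimate: x̄₁ - x̄₂ = 40 - 34 = 6

Standard error: SE = √(s₁²/n₁ + s₂²/n₂)
= √(8²/35 + 10²/30)
= √(1.828571 + 3.333333)
= 2.271983

For 90% confidence, z* = 1.645 (from standard normal table)
Margin of error: E = z* × SE = 1.645 × 2.271983 = 3.7374

Z-interval: (x̄₁ - x̄₂) ± E = 6 ± 3.7374 = (2.2626, 9.7374)

Rounded to 2 decimal places:

(2.26, 9.74)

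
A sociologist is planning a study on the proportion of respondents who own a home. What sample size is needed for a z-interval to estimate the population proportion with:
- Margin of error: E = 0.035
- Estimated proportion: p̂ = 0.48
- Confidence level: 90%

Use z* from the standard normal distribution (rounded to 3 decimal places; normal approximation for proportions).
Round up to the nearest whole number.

Using z* for proportion z-interval (normal approximation).

For 90% confidence, z* = 1.645 (from standard normal table)

Sample size formula for proportion z-interval: n = z*²p̂(1-p̂)/E²

n = 1.645² × 0.48 × 0.52 / 0.035²
  = 2.706025 × 0.2496 / 0.001225
  = 551.3664

Round up to the nearest whole number: n = 552

552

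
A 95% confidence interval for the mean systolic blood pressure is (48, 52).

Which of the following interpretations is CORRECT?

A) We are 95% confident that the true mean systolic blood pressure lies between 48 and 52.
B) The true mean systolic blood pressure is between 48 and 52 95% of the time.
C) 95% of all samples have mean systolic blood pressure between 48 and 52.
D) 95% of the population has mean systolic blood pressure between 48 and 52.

A confidence interval represents our confidence in the procedure, not a probability statement about the parameter.

Key concept: If we repeated this sampling process many times and computed a 95% CI each time, about 95% of those intervals would contain the true population parameter.

For this specific interval (48, 52):
- Midpoint (point estimate): 50
- Margin of error: 2

The correct interpretation is the one stating confidence that the true parameter lies in the interval — option A.

A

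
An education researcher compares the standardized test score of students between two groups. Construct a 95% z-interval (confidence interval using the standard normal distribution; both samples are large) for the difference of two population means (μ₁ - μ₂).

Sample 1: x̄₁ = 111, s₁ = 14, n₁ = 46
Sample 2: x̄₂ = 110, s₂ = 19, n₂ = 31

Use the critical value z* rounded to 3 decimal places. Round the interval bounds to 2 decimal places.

Both samples are large (n₁ = 46 ≥ 30, n₂ = 31 ≥ 30), so a z-interval for the difference of means applies.

Point estimate: x̄₁ - x̄₂ = 111 - 110 = 1

Standard error: SE = √(s₁²/n₁ + s₂²/n₂)
= √(14²/46 + 19²/31)
= √(4.260870 + 11.645161)
= 3.988237

For 95% confidence, z* = 1.96 (from standard normal table)
Margin of error: E = z* × SE = 1.96 × 3.988237 = 7.8169

Z-interval: (x̄₁ - x̄₂) ± E = 1 ± 7.8169 = (-6.8169, 8.8169)

Rounded to 2 decimal places:

(-6.82, 8.82)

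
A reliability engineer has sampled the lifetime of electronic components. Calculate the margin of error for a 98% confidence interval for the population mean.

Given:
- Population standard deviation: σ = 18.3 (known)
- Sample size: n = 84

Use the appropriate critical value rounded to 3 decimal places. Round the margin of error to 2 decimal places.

The population standard deviation σ is known, so use the z-interval margin of error formula.

For 98% confidence, z* = 2.326 (from standard normal table)

Margin of error formula for z-interval: E = z* × σ/√n

E = 2.326 × 18.3/√84
  = 2.326 × 1.996694
  = 4.6443

Rounded to 2 decimal places:

4.64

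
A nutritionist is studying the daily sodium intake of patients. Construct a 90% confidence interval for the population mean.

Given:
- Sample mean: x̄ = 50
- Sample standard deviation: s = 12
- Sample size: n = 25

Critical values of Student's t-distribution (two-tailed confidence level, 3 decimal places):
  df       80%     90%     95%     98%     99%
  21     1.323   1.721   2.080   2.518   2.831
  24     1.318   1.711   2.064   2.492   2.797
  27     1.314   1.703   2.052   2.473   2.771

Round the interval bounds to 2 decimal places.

The population standard deviation σ is unknown (only the sample standard deviation s is given), so use a t-interval with df = n - 1 = 25 - 1 = 24.

For 90% confidence with df = 24, t* = 1.711 (from t-table)

Standard error: SE = s/√n = 12/√25 = 2.400000

Margin of error: E = t* × SE = 1.711 × 2.400000 = 4.1064

T-interval: x̄ ± E = 50 ± 4.1064 = (45.8936, 54.1064)

Rounded to 2 decimal places:

(45.89, 54.11)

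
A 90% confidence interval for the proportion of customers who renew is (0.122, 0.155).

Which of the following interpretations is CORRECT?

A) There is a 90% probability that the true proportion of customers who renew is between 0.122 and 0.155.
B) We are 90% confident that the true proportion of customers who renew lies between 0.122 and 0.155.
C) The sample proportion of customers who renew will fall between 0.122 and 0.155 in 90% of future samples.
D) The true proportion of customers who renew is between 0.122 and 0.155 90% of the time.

A confidence interval represents our confidence in the procedure, not a probability statement about the parameter.

Key concept: If we repeated this sampling process many times and computed a 90% CI each time, about 90% of those intervals would contain the true population parameter.

For this specific interval (0.122, 0.155):
- Midpoint (point estimate): 0.1385
- Margin of error: 0.0165

The correct interpretation is the one stating confidence that the true parameter lies in the interval — option B.

B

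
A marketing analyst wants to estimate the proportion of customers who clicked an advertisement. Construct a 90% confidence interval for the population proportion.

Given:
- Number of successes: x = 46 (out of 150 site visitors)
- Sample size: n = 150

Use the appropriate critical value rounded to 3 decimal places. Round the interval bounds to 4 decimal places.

Sample proportion: p̂ = 46/150 = 0.306667

Check conditions for normal approximation:
  np̂ = 46 ≥ 10 ✓
  n(1-p̂) = 104 ≥ 10 ✓

The sample is large enough, so use a z-interval (normal approximation) for the proportion.

For 90% confidence, z* = 1.645 (from standard normal table)

Standard error: SE = √(p̂(1-p̂)/n) = √(0.306667×0.693333/150) = 0.03764946

Margin of error: E = z* × SE = 1.645 × 0.03764946 = 0.061933

Z-interval: p̂ ± E = 0.306667 ± 0.061933 = (0.244733, 0.368600)

Rounded to 4 decimal places:

(0.2447, 0.3686)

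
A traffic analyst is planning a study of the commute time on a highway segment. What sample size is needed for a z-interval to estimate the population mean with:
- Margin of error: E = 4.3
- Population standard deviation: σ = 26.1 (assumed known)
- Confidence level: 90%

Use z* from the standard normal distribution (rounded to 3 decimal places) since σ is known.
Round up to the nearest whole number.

Using z* since population σ is known (z-interval formula).

For 90% confidence, z* = 1.645 (from standard normal table)

Sample size formula for z-interval: n = (z*σ/E)²

n = (1.645 × 26.1 / 4.3)²
  = (9.984767)²
  = 99.6956

Round up to the nearest whole number: n = 100

100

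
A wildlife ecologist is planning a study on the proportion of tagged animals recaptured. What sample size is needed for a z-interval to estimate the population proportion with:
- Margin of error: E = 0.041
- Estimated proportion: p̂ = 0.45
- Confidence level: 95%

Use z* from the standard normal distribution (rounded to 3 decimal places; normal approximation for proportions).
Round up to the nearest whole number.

Using z* for proportion z-interval (normal approximation).

For 95% confidence, z* = 1.96 (from standard normal table)

Sample size formula for proportion z-interval: n = z*²p̂(1-p̂)/E²

n = 1.96² × 0.45 × 0.55 / 0.041²
  = 3.8416 × 0.2475 / 0.001681
  = 565.6133

Round up to the nearest whole number: n = 566

566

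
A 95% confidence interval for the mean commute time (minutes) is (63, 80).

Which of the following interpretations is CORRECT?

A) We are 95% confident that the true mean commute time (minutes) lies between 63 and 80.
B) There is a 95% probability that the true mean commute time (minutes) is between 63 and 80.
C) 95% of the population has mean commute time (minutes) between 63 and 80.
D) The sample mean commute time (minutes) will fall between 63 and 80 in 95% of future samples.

A confidence interval represents our confidence in the procedure, not a probability statement about the parameter.

Key concept: If we repeated this sampling process many times and computed a 95% CI each time, about 95% of those intervals would contain the true population parameter.

For this specific interval (63, 80):
- Midpoint (point estimate): 71.5
- Margin of error: 8.5

The correct interpretation is the one stating confidence that the true parameter lies in the interval — option A.

A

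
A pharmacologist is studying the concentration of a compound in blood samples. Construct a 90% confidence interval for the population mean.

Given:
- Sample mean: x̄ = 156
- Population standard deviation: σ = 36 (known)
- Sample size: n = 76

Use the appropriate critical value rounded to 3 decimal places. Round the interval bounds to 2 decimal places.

The population standard deviation σ is known, so use a z-interval (standard normal critical value).

For 90% confidence, z* = 1.645 (from standard normal table)

Standard error: SE = σ/√n = 36/√76 = 4.129483

Margin of error: E = z* × SE = 1.645 × 4.129483 = 6.7930

Z-interval: x̄ ± E = 156 ± 6.7930 = (149.2070, 162.7930)

Rounded to 2 decimal places:

(149.21, 162.79)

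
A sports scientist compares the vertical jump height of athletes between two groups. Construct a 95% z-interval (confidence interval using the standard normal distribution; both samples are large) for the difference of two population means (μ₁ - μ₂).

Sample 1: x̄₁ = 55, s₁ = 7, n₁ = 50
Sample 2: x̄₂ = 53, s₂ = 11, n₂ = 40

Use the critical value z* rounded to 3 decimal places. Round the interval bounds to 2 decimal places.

Both samples are large (n₁ = 50 ≥ 30, n₂ = 40 ≥ 30), so a z-interval for the difference of means applies.

Point estimate: x̄₁ - x̄₂ = 55 - 53 = 2

Standard error: SE = √(s₁²/n₁ + s₂²/n₂)
= √(7²/50 + 11²/40)
= √(0.980000 + 3.025000)
= 2.001250

For 95% confidence, z* = 1.96 (from standard normal table)
Margin of error: E = z* × SE = 1.96 × 2.001250 = 3.9224

Z-interval: (x̄₁ - x̄₂) ± E = 2 ± 3.9224 = (-1.9224, 5.9224)

Rounded to 2 decimal places:

(-1.92, 5.92)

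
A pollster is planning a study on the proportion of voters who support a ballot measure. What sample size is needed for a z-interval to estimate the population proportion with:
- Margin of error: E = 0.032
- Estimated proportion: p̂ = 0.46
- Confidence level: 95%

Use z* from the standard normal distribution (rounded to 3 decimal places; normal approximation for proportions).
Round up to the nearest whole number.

Using z* for proportion z-interval (normal approximation).

For 95% confidence, z* = 1.96 (from standard normal table)

Sample size formula for proportion z-interval: n = z*²p̂(1-p̂)/E²

n = 1.96² × 0.46 × 0.54 / 0.032²
  = 3.8416 × 0.2484 / 0.001024
  = 931.8881

Round up to the nearest whole number: n = 932

932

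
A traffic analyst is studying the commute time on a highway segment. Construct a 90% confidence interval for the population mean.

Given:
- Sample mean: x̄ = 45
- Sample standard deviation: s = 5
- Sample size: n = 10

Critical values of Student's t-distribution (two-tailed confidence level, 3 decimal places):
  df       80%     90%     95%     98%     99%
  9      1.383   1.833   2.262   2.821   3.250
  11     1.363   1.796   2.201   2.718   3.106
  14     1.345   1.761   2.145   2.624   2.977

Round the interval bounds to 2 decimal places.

The population standard deviation σ is unknown (only the sample standard deviation s is given), so use a t-interval with df = n - 1 = 10 - 1 = 9.

For 90% confidence with df = 9, t* = 1.833 (from t-table)

Standard error: SE = s/√n = 5/√10 = 1.581139

Margin of error: E = t* × SE = 1.833 × 1.581139 = 2.8982

T-interval: x̄ ± E = 45 ± 2.8982 = (42.1018, 47.8982)

Rounded to 2 decimal places:

(42.10, 47.90)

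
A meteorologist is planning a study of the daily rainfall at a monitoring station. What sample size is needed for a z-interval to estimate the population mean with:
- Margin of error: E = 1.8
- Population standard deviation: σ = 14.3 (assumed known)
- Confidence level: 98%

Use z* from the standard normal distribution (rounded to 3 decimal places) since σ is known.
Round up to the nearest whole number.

Using z* since population σ is known (z-interval formula).

For 98% confidence, z* = 2.326 (from standard normal table)

Sample size formula for z-interval: n = (z*σ/E)²

n = (2.326 × 14.3 / 1.8)²
  = (18.478778)²
  = 341.4652

Round up to the nearest whole number: n = 342

342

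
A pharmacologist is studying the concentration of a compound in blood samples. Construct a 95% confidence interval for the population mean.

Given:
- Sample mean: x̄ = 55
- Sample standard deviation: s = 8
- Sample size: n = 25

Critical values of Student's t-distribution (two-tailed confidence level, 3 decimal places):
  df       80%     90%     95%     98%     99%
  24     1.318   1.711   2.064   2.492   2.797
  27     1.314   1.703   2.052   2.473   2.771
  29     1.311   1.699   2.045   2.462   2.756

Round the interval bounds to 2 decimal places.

The population standard deviation σ is unknown (only the sample standard deviation s is given), so use a t-interval with df = n - 1 = 25 - 1 = 24.

For 95% confidence with df = 24, t* = 2.064 (from t-table)

Standard error: SE = s/√n = 8/√25 = 1.600000

Margin of error: E = t* × SE = 2.064 × 1.600000 = 3.3024

T-interval: x̄ ± E = 55 ± 3.3024 = (51.6976, 58.3024)

Rounded to 2 decimal places:

(51.70, 58.30)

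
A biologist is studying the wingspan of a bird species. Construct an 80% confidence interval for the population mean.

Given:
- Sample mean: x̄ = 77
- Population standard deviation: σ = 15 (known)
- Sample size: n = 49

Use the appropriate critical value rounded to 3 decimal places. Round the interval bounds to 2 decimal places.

The population standard deviation σ is known, so use a z-interval (standard normal critical value).

For 80% confidence, z* = 1.282 (from standard normal table)

Standard error: SE = σ/√n = 15/√49 = 2.142857

Margin of error: E = z* × SE = 1.282 × 2.142857 = 2.7471

Z-interval: x̄ ± E = 77 ± 2.7471 = (74.2529, 79.7471)

Rounded to 2 decimal places:

(74.25, 79.75)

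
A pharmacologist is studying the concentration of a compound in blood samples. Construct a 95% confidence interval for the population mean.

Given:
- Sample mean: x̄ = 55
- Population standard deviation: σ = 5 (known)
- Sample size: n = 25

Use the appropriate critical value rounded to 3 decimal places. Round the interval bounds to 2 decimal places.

The population standard deviation σ is known, so use a z-interval (standard normal critical value).

For 95% confidence, z* = 1.96 (from standard normal table)

Standard error: SE = σ/√n = 5/√25 = 1.000000

Margin of error: E = z* × SE = 1.96 × 1.000000 = 1.9600

Z-interval: x̄ ± E = 55 ± 1.9600 = (53.0400, 56.9600)

Rounded to 2 decimal places:

(53.04, 56.96)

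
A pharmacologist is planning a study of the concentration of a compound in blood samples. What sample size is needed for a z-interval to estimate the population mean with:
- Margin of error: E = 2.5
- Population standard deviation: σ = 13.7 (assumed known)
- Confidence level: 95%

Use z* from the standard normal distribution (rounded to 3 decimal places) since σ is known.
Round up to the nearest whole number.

Using z* since population σ is known (z-interval formula).

For 95% confidence, z* = 1.96 (from standard normal table)

Sample size formula for z-interval: n = (z*σ/E)²

n = (1.96 × 13.7 / 2.5)²
  = (10.740800)²
  = 115.3648

Round up to the nearest whole number: n = 116

116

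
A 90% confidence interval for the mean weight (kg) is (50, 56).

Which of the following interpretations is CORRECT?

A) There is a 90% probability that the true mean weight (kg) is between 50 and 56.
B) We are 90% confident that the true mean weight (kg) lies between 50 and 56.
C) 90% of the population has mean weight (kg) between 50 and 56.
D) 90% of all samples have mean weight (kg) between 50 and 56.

A confidence interval represents our confidence in the procedure, not a probability statement about the parameter.

Key concept: If we repeated this sampling process many times and computed a 90% CI each time, about 90% of those intervals would contain the true population parameter.

For this specific interval (50, 56):
- Midpoint (point estimate): 53
- Margin of error: 3

The correct interpretation is the one stating confidence that the true parameter lies in the interval — option B.

B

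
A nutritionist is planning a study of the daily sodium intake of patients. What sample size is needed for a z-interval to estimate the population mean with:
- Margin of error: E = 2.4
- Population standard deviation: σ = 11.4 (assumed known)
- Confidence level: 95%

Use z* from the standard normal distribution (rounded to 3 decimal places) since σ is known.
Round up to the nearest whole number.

Using z* since population σ is known (z-interval formula).

For 95% confidence, z* = 1.96 (from standard normal table)

Sample size formula for z-interval: n = (z*σ/E)²

n = (1.96 × 11.4 / 2.4)²
  = (9.310000)²
  = 86.6761

Round up to the nearest whole number: n = 87

87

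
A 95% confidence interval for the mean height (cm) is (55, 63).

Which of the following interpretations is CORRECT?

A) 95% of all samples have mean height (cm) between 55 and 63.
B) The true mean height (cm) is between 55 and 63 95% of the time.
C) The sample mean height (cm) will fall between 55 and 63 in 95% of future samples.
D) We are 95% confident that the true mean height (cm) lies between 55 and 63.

A confidence interval represents our confidence in the procedure, not a probability statement about the parameter.

Key concept: If we repeated this sampling process many times and computed a 95% CI each time, about 95% of those intervals would contain the true population parameter.

For this specific interval (55, 63):
- Midpoint (point estimate): 59
- Margin of error: 4

The correct interpretation is the one stating confidence that the true parameter lies in the interval — option D.

D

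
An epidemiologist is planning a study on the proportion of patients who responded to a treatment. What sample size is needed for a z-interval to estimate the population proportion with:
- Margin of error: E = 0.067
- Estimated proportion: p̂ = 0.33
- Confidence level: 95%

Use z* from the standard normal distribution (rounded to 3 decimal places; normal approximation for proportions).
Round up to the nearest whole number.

Using z* for proportion z-interval (normal approximation).

For 95% confidence, z* = 1.96 (from standard normal table)

Sample size formula for proportion z-interval: n = z*²p̂(1-p̂)/E²

n = 1.96² × 0.33 × 0.67 / 0.067²
  = 3.8416 × 0.2211 / 0.004489
  = 189.2131

Round up to the nearest whole number: n = 190

190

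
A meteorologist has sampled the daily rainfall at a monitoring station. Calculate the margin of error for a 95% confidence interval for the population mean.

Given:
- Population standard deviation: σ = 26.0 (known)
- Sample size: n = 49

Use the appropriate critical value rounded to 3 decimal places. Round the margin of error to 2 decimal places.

The population standard deviation σ is known, so use the z-interval margin of error formula.

For 95% confidence, z* = 1.96 (from standard normal table)

Margin of error formula for z-interval: E = z* × σ/√n

E = 1.96 × 26.0/√49
  = 1.96 × 3.714286
  = 7.2800

Rounded to 2 decimal places:

7.28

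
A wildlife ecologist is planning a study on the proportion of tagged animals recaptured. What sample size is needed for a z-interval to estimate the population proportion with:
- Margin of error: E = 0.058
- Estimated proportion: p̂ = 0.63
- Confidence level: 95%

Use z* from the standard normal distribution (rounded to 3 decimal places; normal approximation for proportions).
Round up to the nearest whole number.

Using z* for proportion z-interval (normal approximation).

For 95% confidence, z* = 1.96 (from standard normal table)

Sample size formula for proportion z-interval: n = z*²p̂(1-p̂)/E²

n = 1.96² × 0.63 × 0.37 / 0.058²
  = 3.8416 × 0.2331 / 0.003364
  = 266.1941

Round up to the nearest whole number: n = 267

267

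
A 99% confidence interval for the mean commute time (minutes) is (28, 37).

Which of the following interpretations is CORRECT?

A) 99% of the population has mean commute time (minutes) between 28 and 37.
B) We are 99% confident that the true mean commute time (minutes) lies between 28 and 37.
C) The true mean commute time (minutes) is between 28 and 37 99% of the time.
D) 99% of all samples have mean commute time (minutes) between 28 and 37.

A confidence interval represents our confidence in the procedure, not a probability statement about the parameter.

Key concept: If we repeated this sampling process many times and computed a 99% CI each time, about 99% of those intervals would contain the true population parameter.

For this specific interval (28, 37):
- Midpoint (point estimate): 32.5
- Margin of error: 4.5

The correct interpretation is the one stating confidence that the true parameter lies in the interval — option B.

B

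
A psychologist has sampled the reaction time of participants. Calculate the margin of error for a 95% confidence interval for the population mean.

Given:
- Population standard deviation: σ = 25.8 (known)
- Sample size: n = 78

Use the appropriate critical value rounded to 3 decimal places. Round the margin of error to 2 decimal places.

The population standard deviation σ is known, so use the z-interval margin of error formula.

For 95% confidence, z* = 1.96 (from standard normal table)

Margin of error formula for z-interval: E = z* × σ/√n

E = 1.96 × 25.8/√78
  = 1.96 × 2.921275
  = 5.7257

Rounded to 2 decimal places:

5.73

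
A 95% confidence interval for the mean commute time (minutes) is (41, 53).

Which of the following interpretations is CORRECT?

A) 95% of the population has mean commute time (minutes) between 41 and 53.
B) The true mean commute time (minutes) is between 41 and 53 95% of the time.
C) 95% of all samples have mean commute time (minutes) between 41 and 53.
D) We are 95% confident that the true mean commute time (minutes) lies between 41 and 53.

A confidence interval represents our confidence in the procedure, not a probability statement about the parameter.

Key concept: If we repeated this sampling process many times and computed a 95% CI each time, about 95% of those intervals would contain the true population parameter.

For this specific interval (41, 53):
- Midpoint (point estimate): 47
- Margin of error: 6

The correct interpretation is the one stating confidence that the true parameter lies in the interval — option D.

D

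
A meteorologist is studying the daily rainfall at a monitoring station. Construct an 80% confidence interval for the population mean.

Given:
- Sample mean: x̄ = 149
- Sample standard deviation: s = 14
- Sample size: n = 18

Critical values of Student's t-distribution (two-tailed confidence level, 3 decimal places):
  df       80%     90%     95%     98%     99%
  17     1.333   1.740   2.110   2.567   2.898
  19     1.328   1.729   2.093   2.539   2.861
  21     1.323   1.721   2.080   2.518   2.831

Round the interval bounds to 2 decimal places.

The population standard deviation σ is unknown (only the sample standard deviation s is given), so use a t-interval with df = n - 1 = 18 - 1 = 17.

For 80% confidence with df = 17, t* = 1.333 (from t-table)

Standard error: SE = s/√n = 14/√18 = 3.299832

Margin of error: E = t* × SE = 1.333 × 3.299832 = 4.3987

T-interval: x̄ ± E = 149 ± 4.3987 = (144.6013, 153.3987)

Rounded to 2 decimal places:

(144.60, 153.40)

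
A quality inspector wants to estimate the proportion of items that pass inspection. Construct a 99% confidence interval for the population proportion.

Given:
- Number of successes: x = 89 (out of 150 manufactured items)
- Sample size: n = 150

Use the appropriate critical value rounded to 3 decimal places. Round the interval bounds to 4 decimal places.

Sample proportion: p̂ = 89/150 = 0.5933333

Check conditions for normal approximation:
  np̂ = 89 ≥ 10 ✓
  n(1-p̂) = 61 ≥ 10 ✓

The sample is large enough, so use a z-interval (normal approximation) for the proportion.

For 99% confidence, z* = 2.576 (from standard normal table)

Standard error: SE = √(p̂(1-p̂)/n) = √(0.5933333×0.4066667/150) = 0.040107264

Margin of error: E = z* × SE = 2.576 × 0.040107264 = 0.1033163

Z-interval: p̂ ± E = 0.5933333 ± 0.1033163 = (0.4900170, 0.6966496)

Rounded to 4 decimal places:

(0.4900, 0.6966)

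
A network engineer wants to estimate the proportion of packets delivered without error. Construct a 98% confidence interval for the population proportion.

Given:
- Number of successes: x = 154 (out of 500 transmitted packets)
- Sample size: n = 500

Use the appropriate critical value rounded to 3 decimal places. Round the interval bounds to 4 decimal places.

Sample proportion: p̂ = 154/500 = 0.308000

Check conditions for normal approximation:
  np̂ = 154 ≥ 10 ✓
  n(1-p̂) = 346 ≥ 10 ✓

The sample is large enough, so use a z-interval (normal approximation) for the proportion.

For 98% confidence, z* = 2.326 (from standard normal table)

Standard error: SE = √(p̂(1-p̂)/n) = √(0.308000×0.692000/500) = 0.02064636

Margin of error: E = z* × SE = 2.326 × 0.02064636 = 0.048023

Z-interval: p̂ ± E = 0.308000 ± 0.048023 = (0.259977, 0.356023)

Rounded to 4 decimal places:

(0.2600, 0.3560)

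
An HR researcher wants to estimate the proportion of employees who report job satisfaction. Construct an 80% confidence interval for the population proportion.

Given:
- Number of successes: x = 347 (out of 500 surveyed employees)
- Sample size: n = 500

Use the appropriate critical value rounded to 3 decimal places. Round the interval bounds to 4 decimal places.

Sample proportion: p̂ = 347/500 = 0.694000

Check conditions for normal approximation:
  np̂ = 347 ≥ 10 ✓
  n(1-p̂) = 153 ≥ 10 ✓

The sample is large enough, so use a z-interval (normal approximation) for the proportion.

For 80% confidence, z* = 1.282 (from standard normal table)

Standard error: SE = √(p̂(1-p̂)/n) = √(0.694000×0.306000/500) = 0.02060893

Margin of error: E = z* × SE = 1.282 × 0.02060893 = 0.026421

Z-interval: p̂ ± E = 0.694000 ± 0.026421 = (0.667579, 0.720421)

Rounded to 4 decimal places:

(0.6676, 0.7204)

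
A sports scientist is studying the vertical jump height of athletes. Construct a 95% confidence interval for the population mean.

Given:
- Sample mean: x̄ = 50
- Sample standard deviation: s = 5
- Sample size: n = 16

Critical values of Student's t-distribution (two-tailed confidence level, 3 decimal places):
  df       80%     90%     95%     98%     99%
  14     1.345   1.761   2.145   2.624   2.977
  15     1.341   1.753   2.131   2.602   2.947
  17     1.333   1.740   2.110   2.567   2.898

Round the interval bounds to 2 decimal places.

The population standard deviation σ is unknown (only the sample standard deviation s is given), so use a t-interval with df = n - 1 = 16 - 1 = 15.

For 95% confidence with df = 15, t* = 2.131 (from t-table)

Standard error: SE = s/√n = 5/√16 = 1.250000

Margin of error: E = t* × SE = 2.131 × 1.250000 = 2.6637

T-interval: x̄ ± E = 50 ± 2.6637 = (47.3362, 52.6638)

Rounded to 2 decimal places:

(47.34, 52.66)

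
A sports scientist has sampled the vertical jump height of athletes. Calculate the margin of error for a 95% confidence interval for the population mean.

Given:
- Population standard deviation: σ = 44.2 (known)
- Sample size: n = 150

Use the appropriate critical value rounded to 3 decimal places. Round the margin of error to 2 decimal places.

The population standard deviation σ is known, so use the z-interval margin of error formula.

For 95% confidence, z* = 1.96 (from standard normal table)

Margin of error formula for z-interval: E = z* × σ/√n

E = 1.96 × 44.2/√150
  = 1.96 × 3.608915
  = 7.0735

Rounded to 2 decimal places:

7.07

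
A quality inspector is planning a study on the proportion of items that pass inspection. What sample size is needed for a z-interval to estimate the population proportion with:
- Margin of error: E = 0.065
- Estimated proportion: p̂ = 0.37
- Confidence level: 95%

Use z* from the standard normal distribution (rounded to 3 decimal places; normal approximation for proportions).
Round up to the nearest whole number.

Using z* for proportion z-interval (normal approximation).

For 95% confidence, z* = 1.96 (from standard normal table)

Sample size formula for proportion z-interval: n = z*²p̂(1-p̂)/E²

n = 1.96² × 0.37 × 0.63 / 0.065²
  = 3.8416 × 0.2331 / 0.004225
  = 211.9472

Round up to the nearest whole number: n = 212

212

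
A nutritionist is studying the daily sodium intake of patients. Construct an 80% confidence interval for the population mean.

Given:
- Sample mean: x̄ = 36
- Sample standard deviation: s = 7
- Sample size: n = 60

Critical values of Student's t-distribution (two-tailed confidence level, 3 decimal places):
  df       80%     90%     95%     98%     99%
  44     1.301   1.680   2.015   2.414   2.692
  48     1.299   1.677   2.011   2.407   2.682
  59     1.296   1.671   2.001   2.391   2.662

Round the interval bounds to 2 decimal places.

The population standard deviation σ is unknown (only the sample standard deviation s is given), so use a t-interval with df = n - 1 = 60 - 1 = 59.

For 80% confidence with df = 59, t* = 1.296 (from t-table)

Standard error: SE = s/√n = 7/√60 = 0.903696

Margin of error: E = t* × SE = 1.296 × 0.903696 = 1.1712

T-interval: x̄ ± E = 36 ± 1.1712 = (34.8288, 37.1712)

Rounded to 2 decimal places:

(34.83, 37.17)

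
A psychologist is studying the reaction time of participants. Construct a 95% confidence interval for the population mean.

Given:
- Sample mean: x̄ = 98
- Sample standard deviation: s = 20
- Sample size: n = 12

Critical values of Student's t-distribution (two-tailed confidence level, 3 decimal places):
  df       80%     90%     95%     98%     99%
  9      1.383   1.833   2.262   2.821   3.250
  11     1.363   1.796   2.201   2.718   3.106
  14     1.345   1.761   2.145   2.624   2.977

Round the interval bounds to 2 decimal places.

The population standard deviation σ is unknown (only the sample standard deviation s is given), so use a t-interval with df = n - 1 = 12 - 1 = 11.

For 95% confidence with df = 11, t* = 2.201 (from t-table)

Standard error: SE = s/√n = 20/√12 = 5.773503

Margin of error: E = t* × SE = 2.201 × 5.773503 = 12.7075

T-interval: x̄ ± E = 98 ± 12.7075 = (85.2925, 110.7075)

Rounded to 2 decimal places:

(85.29, 110.71)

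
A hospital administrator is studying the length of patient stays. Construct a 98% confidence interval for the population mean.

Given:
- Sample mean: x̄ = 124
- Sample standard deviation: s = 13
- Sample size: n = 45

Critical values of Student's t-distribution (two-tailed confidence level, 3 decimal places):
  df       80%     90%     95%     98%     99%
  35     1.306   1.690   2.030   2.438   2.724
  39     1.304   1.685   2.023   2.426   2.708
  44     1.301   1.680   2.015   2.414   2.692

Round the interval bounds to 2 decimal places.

The population standard deviation σ is unknown (only the sample standard deviation s is given), so use a t-interval with df = n - 1 = 45 - 1 = 44.

For 98% confidence with df = 44, t* = 2.414 (from t-table)

Standard error: SE = s/√n = 13/√45 = 1.937926

Margin of error: E = t* × SE = 2.414 × 1.937926 = 4.6782

T-interval: x̄ ± E = 124 ± 4.6782 = (119.3218, 128.6782)

Rounded to 2 decimal places:

(119.32, 128.68)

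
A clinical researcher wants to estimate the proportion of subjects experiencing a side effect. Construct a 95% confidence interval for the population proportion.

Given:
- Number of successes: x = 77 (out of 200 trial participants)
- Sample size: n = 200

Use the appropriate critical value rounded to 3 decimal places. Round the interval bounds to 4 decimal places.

Sample proportion: p̂ = 77/200 = 0.385000

Check conditions for normal approximation:
  np̂ = 77 ≥ 10 ✓
  n(1-p̂) = 123 ≥ 10 ✓

The sample is large enough, so use a z-interval (normal approximation) for the proportion.

For 95% confidence, z* = 1.96 (from standard normal table)

Standard error: SE = √(p̂(1-p̂)/n) = √(0.385000×0.615000/200) = 0.03440748

Margin of error: E = z* × SE = 1.96 × 0.03440748 = 0.067439

Z-interval: p̂ ± E = 0.385000 ± 0.067439 = (0.317561, 0.452439)

Rounded to 4 decimal places:

(0.3176, 0.4524)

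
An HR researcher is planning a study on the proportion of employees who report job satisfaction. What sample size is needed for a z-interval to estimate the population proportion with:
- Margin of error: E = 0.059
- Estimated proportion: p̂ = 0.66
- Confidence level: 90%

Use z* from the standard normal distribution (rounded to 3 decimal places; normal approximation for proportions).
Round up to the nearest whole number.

Using z* for proportion z-interval (normal approximation).

For 90% confidence, z* = 1.645 (from standard normal table)

Sample size formula for proportion z-interval: n = z*²p̂(1-p̂)/E²

n = 1.645² × 0.66 × 0.34 / 0.059²
  = 2.706025 × 0.2244 / 0.003481
  = 174.4418

Round up to the nearest whole number: n = 175

175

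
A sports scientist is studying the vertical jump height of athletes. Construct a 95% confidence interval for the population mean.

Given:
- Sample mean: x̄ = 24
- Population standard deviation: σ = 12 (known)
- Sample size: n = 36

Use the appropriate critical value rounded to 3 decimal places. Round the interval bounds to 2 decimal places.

The population standard deviation σ is known, so use a z-interval (standard normal critical value).

For 95% confidence, z* = 1.96 (from standard normal table)

Standard error: SE = σ/√n = 12/√36 = 2.000000

Margin of error: E = z* × SE = 1.96 × 2.000000 = 3.9200

Z-interval: x̄ ± E = 24 ± 3.9200 = (20.0800, 27.9200)

Rounded to 2 decimal places:

(20.08, 27.92)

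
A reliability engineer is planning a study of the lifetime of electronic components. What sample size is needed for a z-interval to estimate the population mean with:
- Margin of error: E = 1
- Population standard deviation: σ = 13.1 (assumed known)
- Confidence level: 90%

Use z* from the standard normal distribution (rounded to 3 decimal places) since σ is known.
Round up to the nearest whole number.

Using z* since population σ is known (z-interval formula).

For 90% confidence, z* = 1.645 (from standard normal table)

Sample size formula for z-interval: n = (z*σ/E)²

n = (1.645 × 13.1 / 1)²
  = (21.549500)²
  = 464.3810

Round up to the nearest whole number: n = 465

465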